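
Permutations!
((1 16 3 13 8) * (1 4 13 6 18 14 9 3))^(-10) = ((1 16)(3 6 18 14 9)(4 13 8))^(-10) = (18)(4 8 13)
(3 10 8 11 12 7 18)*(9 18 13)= (3 10 8 11 12 7 13 9 18)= [0, 1, 2, 10, 4, 5, 6, 13, 11, 18, 8, 12, 7, 9, 14, 15, 16, 17, 3]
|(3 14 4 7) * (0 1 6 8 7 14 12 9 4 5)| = |(0 1 6 8 7 3 12 9 4 14 5)| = 11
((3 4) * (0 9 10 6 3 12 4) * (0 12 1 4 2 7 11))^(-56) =(0 7 12 6 9 11 2 3 10)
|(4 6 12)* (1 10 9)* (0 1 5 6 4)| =|(0 1 10 9 5 6 12)| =7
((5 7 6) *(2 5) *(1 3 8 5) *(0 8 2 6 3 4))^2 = (0 5 3 1)(2 4 8 7)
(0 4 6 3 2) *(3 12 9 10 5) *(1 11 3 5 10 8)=(0 4 6 12 9 8 1 11 3 2)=[4, 11, 0, 2, 6, 5, 12, 7, 1, 8, 10, 3, 9]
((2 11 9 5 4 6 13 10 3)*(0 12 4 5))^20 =(13)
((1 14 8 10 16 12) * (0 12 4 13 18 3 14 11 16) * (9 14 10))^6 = (0 13 1 3 16)(4 12 18 11 10)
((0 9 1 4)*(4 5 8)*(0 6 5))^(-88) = ((0 9 1)(4 6 5 8))^(-88) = (0 1 9)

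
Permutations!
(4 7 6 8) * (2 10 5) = (2 10 5)(4 7 6 8) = [0, 1, 10, 3, 7, 2, 8, 6, 4, 9, 5]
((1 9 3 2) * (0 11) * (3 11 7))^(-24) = ((0 7 3 2 1 9 11))^(-24) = (0 1 7 9 3 11 2)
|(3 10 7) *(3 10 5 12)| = 6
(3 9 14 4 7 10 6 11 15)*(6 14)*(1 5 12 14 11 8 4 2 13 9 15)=(1 5 12 14 2 13 9 6 8 4 7 10 11)(3 15)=[0, 5, 13, 15, 7, 12, 8, 10, 4, 6, 11, 1, 14, 9, 2, 3]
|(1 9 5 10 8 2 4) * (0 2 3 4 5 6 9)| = |(0 2 5 10 8 3 4 1)(6 9)| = 8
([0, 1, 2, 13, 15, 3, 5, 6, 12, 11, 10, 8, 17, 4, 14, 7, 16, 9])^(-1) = [0, 1, 2, 5, 13, 6, 7, 15, 11, 17, 10, 9, 8, 3, 14, 4, 16, 12]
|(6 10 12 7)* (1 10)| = 5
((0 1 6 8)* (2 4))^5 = ((0 1 6 8)(2 4))^5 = (0 1 6 8)(2 4)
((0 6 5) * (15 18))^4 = ((0 6 5)(15 18))^4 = (18)(0 6 5)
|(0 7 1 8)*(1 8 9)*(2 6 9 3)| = |(0 7 8)(1 3 2 6 9)| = 15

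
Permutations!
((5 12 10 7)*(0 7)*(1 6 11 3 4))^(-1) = ((0 7 5 12 10)(1 6 11 3 4))^(-1) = (0 10 12 5 7)(1 4 3 11 6)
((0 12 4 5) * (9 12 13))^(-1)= (0 5 4 12 9 13)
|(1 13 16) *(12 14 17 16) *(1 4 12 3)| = 15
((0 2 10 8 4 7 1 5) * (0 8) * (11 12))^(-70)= ((0 2 10)(1 5 8 4 7)(11 12))^(-70)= (12)(0 10 2)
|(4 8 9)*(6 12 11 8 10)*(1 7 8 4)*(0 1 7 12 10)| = 30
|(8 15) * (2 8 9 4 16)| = 6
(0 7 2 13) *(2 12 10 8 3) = (0 7 12 10 8 3 2 13) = [7, 1, 13, 2, 4, 5, 6, 12, 3, 9, 8, 11, 10, 0]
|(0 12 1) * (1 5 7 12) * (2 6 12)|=10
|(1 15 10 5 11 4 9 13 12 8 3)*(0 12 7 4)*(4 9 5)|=|(0 12 8 3 1 15 10 4 5 11)(7 9 13)|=30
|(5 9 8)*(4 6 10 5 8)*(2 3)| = 10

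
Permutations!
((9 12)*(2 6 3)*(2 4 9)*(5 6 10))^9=((2 10 5 6 3 4 9 12))^9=(2 10 5 6 3 4 9 12)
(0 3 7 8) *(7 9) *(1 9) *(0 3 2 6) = (0 2 6)(1 9 7 8 3) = [2, 9, 6, 1, 4, 5, 0, 8, 3, 7]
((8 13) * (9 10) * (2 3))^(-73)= (2 3)(8 13)(9 10)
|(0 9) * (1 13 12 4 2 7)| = 6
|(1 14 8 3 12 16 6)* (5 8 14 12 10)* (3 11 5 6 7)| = 21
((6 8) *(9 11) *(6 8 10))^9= (6 10)(9 11)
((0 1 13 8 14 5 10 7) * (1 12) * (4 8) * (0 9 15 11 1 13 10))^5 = ((0 12 13 4 8 14 5)(1 10 7 9 15 11))^5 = (0 14 4 12 5 8 13)(1 11 15 9 7 10)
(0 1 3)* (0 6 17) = (0 1 3 6 17) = [1, 3, 2, 6, 4, 5, 17, 7, 8, 9, 10, 11, 12, 13, 14, 15, 16, 0]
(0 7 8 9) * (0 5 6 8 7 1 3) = (0 1 3)(5 6 8 9) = [1, 3, 2, 0, 4, 6, 8, 7, 9, 5]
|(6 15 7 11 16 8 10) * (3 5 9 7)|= |(3 5 9 7 11 16 8 10 6 15)|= 10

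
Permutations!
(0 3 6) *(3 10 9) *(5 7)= (0 10 9 3 6)(5 7)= [10, 1, 2, 6, 4, 7, 0, 5, 8, 3, 9]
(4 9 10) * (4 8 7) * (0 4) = (0 4 9 10 8 7) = [4, 1, 2, 3, 9, 5, 6, 0, 7, 10, 8]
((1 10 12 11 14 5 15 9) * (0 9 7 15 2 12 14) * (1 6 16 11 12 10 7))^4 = (0 11 16 6 9)(1 7 15)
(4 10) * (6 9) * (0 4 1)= (0 4 10 1)(6 9)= [4, 0, 2, 3, 10, 5, 9, 7, 8, 6, 1]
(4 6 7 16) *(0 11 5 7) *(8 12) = (0 11 5 7 16 4 6)(8 12) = [11, 1, 2, 3, 6, 7, 0, 16, 12, 9, 10, 5, 8, 13, 14, 15, 4]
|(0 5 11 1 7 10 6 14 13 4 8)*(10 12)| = |(0 5 11 1 7 12 10 6 14 13 4 8)| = 12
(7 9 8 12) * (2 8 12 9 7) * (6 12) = (2 8 9 6 12) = [0, 1, 8, 3, 4, 5, 12, 7, 9, 6, 10, 11, 2]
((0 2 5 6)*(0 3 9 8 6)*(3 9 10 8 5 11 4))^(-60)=(11)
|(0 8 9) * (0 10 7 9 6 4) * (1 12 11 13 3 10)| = |(0 8 6 4)(1 12 11 13 3 10 7 9)| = 8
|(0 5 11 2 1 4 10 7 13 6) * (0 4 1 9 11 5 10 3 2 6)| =12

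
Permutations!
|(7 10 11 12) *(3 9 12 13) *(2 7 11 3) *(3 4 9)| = |(2 7 10 4 9 12 11 13)| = 8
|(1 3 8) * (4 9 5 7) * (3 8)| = 4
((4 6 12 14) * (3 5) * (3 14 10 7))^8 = ((3 5 14 4 6 12 10 7))^8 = (14)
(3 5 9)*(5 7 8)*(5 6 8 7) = (3 5 9)(6 8) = [0, 1, 2, 5, 4, 9, 8, 7, 6, 3]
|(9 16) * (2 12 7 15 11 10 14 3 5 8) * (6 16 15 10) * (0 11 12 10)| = |(0 11 6 16 9 15 12 7)(2 10 14 3 5 8)| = 24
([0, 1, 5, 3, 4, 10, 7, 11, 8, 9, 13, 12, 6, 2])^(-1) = (2 13 10 5)(6 12 11 7)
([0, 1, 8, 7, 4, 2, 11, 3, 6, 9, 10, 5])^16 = [0, 1, 8, 3, 4, 2, 11, 7, 6, 9, 10, 5]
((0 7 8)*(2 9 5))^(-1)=((0 7 8)(2 9 5))^(-1)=(0 8 7)(2 5 9)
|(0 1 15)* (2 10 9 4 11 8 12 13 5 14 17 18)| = |(0 1 15)(2 10 9 4 11 8 12 13 5 14 17 18)| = 12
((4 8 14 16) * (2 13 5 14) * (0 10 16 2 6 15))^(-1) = ((0 10 16 4 8 6 15)(2 13 5 14))^(-1) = (0 15 6 8 4 16 10)(2 14 5 13)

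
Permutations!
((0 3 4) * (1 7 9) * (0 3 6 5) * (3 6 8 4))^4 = (0 5 6 4 8)(1 7 9)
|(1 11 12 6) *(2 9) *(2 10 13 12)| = 8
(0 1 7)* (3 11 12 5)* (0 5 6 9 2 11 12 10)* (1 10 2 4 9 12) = (0 10)(1 7 5 3)(2 11)(4 9)(6 12) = [10, 7, 11, 1, 9, 3, 12, 5, 8, 4, 0, 2, 6]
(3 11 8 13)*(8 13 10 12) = [0, 1, 2, 11, 4, 5, 6, 7, 10, 9, 12, 13, 8, 3] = (3 11 13)(8 10 12)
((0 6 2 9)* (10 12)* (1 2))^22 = (12)(0 1 9 6 2)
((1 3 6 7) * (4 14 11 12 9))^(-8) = ((1 3 6 7)(4 14 11 12 9))^(-8) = (4 11 9 14 12)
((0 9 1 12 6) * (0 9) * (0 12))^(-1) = ((0 12 6 9 1))^(-1) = (0 1 9 6 12)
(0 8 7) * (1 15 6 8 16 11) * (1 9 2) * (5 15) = (0 16 11 9 2 1 5 15 6 8 7) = [16, 5, 1, 3, 4, 15, 8, 0, 7, 2, 10, 9, 12, 13, 14, 6, 11]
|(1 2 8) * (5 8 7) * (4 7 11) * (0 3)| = 14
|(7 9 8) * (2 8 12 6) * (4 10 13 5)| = |(2 8 7 9 12 6)(4 10 13 5)| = 12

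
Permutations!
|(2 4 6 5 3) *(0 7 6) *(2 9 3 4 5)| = 6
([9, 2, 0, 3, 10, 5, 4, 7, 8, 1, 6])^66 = (10)(0 1)(2 9)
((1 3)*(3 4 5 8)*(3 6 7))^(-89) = (1 5 6 3 4 8 7)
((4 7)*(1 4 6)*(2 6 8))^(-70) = ((1 4 7 8 2 6))^(-70) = (1 7 2)(4 8 6)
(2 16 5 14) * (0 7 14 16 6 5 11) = (0 7 14 2 6 5 16 11) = [7, 1, 6, 3, 4, 16, 5, 14, 8, 9, 10, 0, 12, 13, 2, 15, 11]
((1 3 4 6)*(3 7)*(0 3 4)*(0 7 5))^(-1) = ((0 3 7 4 6 1 5))^(-1) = (0 5 1 6 4 7 3)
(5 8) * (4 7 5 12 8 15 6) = (4 7 5 15 6)(8 12) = [0, 1, 2, 3, 7, 15, 4, 5, 12, 9, 10, 11, 8, 13, 14, 6]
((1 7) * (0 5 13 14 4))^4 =(0 4 14 13 5)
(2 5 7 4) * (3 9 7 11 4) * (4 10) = (2 5 11 10 4)(3 9 7) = [0, 1, 5, 9, 2, 11, 6, 3, 8, 7, 4, 10]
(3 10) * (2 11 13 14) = (2 11 13 14)(3 10) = [0, 1, 11, 10, 4, 5, 6, 7, 8, 9, 3, 13, 12, 14, 2]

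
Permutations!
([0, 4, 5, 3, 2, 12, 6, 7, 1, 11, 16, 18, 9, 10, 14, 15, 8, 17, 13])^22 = (1 16 13 11 12 2)(4 8 10 18 9 5)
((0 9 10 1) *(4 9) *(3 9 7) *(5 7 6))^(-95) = ((0 4 6 5 7 3 9 10 1))^(-95) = (0 7 1 5 10 6 9 4 3)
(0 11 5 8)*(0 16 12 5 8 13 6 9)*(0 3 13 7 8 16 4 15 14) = (0 11 16 12 5 7 8 4 15 14)(3 13 6 9) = [11, 1, 2, 13, 15, 7, 9, 8, 4, 3, 10, 16, 5, 6, 0, 14, 12]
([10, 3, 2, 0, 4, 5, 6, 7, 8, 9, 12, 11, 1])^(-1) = (0 3 1 12 10)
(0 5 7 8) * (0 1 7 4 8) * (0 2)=(0 5 4 8 1 7 2)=[5, 7, 0, 3, 8, 4, 6, 2, 1]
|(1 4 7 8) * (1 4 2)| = 6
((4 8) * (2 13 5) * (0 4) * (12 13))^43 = (0 4 8)(2 5 13 12)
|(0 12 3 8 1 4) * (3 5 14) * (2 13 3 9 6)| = |(0 12 5 14 9 6 2 13 3 8 1 4)| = 12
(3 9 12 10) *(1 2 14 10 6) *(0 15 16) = (0 15 16)(1 2 14 10 3 9 12 6) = [15, 2, 14, 9, 4, 5, 1, 7, 8, 12, 3, 11, 6, 13, 10, 16, 0]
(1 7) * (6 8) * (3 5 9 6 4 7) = [0, 3, 2, 5, 7, 9, 8, 1, 4, 6] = (1 3 5 9 6 8 4 7)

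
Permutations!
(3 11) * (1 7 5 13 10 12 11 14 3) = (1 7 5 13 10 12 11)(3 14) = [0, 7, 2, 14, 4, 13, 6, 5, 8, 9, 12, 1, 11, 10, 3]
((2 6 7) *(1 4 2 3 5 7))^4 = ((1 4 2 6)(3 5 7))^4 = (3 5 7)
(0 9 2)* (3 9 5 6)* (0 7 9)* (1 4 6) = (0 5 1 4 6 3)(2 7 9) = [5, 4, 7, 0, 6, 1, 3, 9, 8, 2]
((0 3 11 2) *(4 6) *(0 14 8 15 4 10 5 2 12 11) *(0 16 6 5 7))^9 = (0 6)(2 15)(3 10)(4 14)(5 8)(7 16)(11 12)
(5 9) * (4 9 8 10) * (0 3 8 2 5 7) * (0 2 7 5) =[3, 1, 0, 8, 9, 7, 6, 2, 10, 5, 4] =(0 3 8 10 4 9 5 7 2)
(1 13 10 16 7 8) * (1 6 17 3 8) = [0, 13, 2, 8, 4, 5, 17, 1, 6, 9, 16, 11, 12, 10, 14, 15, 7, 3] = (1 13 10 16 7)(3 8 6 17)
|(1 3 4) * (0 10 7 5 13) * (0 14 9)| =|(0 10 7 5 13 14 9)(1 3 4)| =21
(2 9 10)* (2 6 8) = (2 9 10 6 8) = [0, 1, 9, 3, 4, 5, 8, 7, 2, 10, 6]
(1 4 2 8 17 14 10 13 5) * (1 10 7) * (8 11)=(1 4 2 11 8 17 14 7)(5 10 13)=[0, 4, 11, 3, 2, 10, 6, 1, 17, 9, 13, 8, 12, 5, 7, 15, 16, 14]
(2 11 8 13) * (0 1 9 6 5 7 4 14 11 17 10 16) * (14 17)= [1, 9, 14, 3, 17, 7, 5, 4, 13, 6, 16, 8, 12, 2, 11, 15, 0, 10]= (0 1 9 6 5 7 4 17 10 16)(2 14 11 8 13)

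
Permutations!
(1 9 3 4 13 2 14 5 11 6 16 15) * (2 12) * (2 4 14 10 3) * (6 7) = (1 9 2 10 3 14 5 11 7 6 16 15)(4 13 12) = [0, 9, 10, 14, 13, 11, 16, 6, 8, 2, 3, 7, 4, 12, 5, 1, 15]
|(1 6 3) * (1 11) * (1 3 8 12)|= |(1 6 8 12)(3 11)|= 4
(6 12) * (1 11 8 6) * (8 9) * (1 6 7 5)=(1 11 9 8 7 5)(6 12)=[0, 11, 2, 3, 4, 1, 12, 5, 7, 8, 10, 9, 6]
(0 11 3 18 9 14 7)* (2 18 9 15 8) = (0 11 3 9 14 7)(2 18 15 8) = [11, 1, 18, 9, 4, 5, 6, 0, 2, 14, 10, 3, 12, 13, 7, 8, 16, 17, 15]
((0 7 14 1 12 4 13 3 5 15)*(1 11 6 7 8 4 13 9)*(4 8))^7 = (0 5 13 1 4 15 3 12 9)(6 11 14 7)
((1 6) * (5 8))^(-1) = (1 6)(5 8)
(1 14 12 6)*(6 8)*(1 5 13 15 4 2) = (1 14 12 8 6 5 13 15 4 2) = [0, 14, 1, 3, 2, 13, 5, 7, 6, 9, 10, 11, 8, 15, 12, 4]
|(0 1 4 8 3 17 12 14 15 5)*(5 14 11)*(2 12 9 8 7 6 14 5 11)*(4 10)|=36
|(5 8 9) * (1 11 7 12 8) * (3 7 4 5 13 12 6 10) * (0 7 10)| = 12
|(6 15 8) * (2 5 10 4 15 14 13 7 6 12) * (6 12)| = 11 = |(2 5 10 4 15 8 6 14 13 7 12)|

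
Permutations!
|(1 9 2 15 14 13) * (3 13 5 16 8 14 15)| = |(1 9 2 3 13)(5 16 8 14)| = 20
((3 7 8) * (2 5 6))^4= ((2 5 6)(3 7 8))^4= (2 5 6)(3 7 8)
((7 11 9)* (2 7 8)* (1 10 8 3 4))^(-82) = (1 4 3 9 11 7 2 8 10)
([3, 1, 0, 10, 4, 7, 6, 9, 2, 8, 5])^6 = (0 8 7 10)(2 9 5 3)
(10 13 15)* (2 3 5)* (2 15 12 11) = [0, 1, 3, 5, 4, 15, 6, 7, 8, 9, 13, 2, 11, 12, 14, 10] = (2 3 5 15 10 13 12 11)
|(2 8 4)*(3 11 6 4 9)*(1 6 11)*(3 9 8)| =5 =|(11)(1 6 4 2 3)|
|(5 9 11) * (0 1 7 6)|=12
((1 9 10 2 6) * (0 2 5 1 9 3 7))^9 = (10) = ((0 2 6 9 10 5 1 3 7))^9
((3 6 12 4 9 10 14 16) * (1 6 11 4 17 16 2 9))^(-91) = ((1 6 12 17 16 3 11 4)(2 9 10 14))^(-91) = (1 3 12 4 16 6 11 17)(2 9 10 14)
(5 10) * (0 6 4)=[6, 1, 2, 3, 0, 10, 4, 7, 8, 9, 5]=(0 6 4)(5 10)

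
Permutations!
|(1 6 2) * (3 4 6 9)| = |(1 9 3 4 6 2)| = 6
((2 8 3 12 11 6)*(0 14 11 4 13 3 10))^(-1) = (0 10 8 2 6 11 14)(3 13 4 12) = ((0 14 11 6 2 8 10)(3 12 4 13))^(-1)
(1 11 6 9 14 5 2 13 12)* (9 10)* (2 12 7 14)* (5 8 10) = (1 11 6 5 12)(2 13 7 14 8 10 9) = [0, 11, 13, 3, 4, 12, 5, 14, 10, 2, 9, 6, 1, 7, 8]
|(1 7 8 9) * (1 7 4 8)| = 5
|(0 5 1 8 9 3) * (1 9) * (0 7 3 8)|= |(0 5 9 8 1)(3 7)|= 10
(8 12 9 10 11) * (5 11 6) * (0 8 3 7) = (0 8 12 9 10 6 5 11 3 7) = [8, 1, 2, 7, 4, 11, 5, 0, 12, 10, 6, 3, 9]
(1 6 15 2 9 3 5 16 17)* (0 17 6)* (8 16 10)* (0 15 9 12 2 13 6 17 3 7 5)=(0 3)(1 15 13 6 9 7 5 10 8 16 17)(2 12)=[3, 15, 12, 0, 4, 10, 9, 5, 16, 7, 8, 11, 2, 6, 14, 13, 17, 1]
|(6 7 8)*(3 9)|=|(3 9)(6 7 8)|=6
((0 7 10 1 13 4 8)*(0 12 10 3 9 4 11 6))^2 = (0 3 4 12 1 11)(6 7 9 8 10 13)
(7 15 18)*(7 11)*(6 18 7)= [0, 1, 2, 3, 4, 5, 18, 15, 8, 9, 10, 6, 12, 13, 14, 7, 16, 17, 11]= (6 18 11)(7 15)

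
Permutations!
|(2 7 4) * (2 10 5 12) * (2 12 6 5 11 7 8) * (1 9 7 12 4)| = |(1 9 7)(2 8)(4 10 11 12)(5 6)| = 12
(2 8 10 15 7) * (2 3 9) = [0, 1, 8, 9, 4, 5, 6, 3, 10, 2, 15, 11, 12, 13, 14, 7] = (2 8 10 15 7 3 9)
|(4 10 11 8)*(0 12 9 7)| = |(0 12 9 7)(4 10 11 8)| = 4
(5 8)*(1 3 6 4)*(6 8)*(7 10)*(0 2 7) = (0 2 7 10)(1 3 8 5 6 4) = [2, 3, 7, 8, 1, 6, 4, 10, 5, 9, 0]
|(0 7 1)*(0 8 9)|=|(0 7 1 8 9)|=5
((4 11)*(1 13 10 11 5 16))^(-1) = (1 16 5 4 11 10 13)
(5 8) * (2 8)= (2 8 5)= [0, 1, 8, 3, 4, 2, 6, 7, 5]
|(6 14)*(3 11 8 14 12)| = 6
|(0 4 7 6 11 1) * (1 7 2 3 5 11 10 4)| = 8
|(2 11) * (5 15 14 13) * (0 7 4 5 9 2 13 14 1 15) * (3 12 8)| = 12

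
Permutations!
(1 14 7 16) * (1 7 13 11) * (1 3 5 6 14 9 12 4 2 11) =(1 9 12 4 2 11 3 5 6 14 13)(7 16) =[0, 9, 11, 5, 2, 6, 14, 16, 8, 12, 10, 3, 4, 1, 13, 15, 7]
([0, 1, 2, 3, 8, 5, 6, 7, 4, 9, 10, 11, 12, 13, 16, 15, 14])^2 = [0, 1, 2, 3, 4, 5, 6, 7, 8, 9, 10, 11, 12, 13, 14, 15, 16]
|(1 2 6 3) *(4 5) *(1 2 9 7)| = 6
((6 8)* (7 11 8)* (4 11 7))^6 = (4 8)(6 11) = ((4 11 8 6))^6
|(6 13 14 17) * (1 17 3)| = 6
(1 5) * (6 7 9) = (1 5)(6 7 9) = [0, 5, 2, 3, 4, 1, 7, 9, 8, 6]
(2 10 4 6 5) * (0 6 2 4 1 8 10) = [6, 8, 0, 3, 2, 4, 5, 7, 10, 9, 1] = (0 6 5 4 2)(1 8 10)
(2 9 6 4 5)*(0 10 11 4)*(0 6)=(0 10 11 4 5 2 9)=[10, 1, 9, 3, 5, 2, 6, 7, 8, 0, 11, 4]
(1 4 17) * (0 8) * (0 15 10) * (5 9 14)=[8, 4, 2, 3, 17, 9, 6, 7, 15, 14, 0, 11, 12, 13, 5, 10, 16, 1]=(0 8 15 10)(1 4 17)(5 9 14)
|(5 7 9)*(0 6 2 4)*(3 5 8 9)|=|(0 6 2 4)(3 5 7)(8 9)|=12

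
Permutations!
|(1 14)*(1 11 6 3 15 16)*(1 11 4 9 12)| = |(1 14 4 9 12)(3 15 16 11 6)| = 5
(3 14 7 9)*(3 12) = (3 14 7 9 12) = [0, 1, 2, 14, 4, 5, 6, 9, 8, 12, 10, 11, 3, 13, 7]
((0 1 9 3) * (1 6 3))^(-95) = (0 6 3)(1 9)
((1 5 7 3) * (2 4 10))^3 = ((1 5 7 3)(2 4 10))^3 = (10)(1 3 7 5)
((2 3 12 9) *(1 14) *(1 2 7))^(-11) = (1 3 7 2 9 14 12) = ((1 14 2 3 12 9 7))^(-11)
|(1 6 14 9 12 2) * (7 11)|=6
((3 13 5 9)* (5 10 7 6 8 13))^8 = (3 9 5)(6 10 8 7 13)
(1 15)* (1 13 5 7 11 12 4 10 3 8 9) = [0, 15, 2, 8, 10, 7, 6, 11, 9, 1, 3, 12, 4, 5, 14, 13] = (1 15 13 5 7 11 12 4 10 3 8 9)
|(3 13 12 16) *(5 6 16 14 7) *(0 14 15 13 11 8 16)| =60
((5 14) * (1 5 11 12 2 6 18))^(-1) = ((1 5 14 11 12 2 6 18))^(-1) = (1 18 6 2 12 11 14 5)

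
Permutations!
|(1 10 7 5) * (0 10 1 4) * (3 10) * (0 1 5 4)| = |(0 3 10 7 4 1 5)| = 7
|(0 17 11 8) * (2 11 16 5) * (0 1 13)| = 9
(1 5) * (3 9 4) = (1 5)(3 9 4) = [0, 5, 2, 9, 3, 1, 6, 7, 8, 4]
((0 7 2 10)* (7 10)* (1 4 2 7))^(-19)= (0 10)(1 2 4)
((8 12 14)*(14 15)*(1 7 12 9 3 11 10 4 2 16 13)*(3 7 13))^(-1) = (1 13)(2 4 10 11 3 16)(7 9 8 14 15 12)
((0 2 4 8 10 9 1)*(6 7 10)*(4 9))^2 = ((0 2 9 1)(4 8 6 7 10))^2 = (0 9)(1 2)(4 6 10 8 7)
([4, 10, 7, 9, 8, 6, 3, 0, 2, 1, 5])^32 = [8, 5, 0, 1, 2, 3, 9, 4, 7, 10, 6]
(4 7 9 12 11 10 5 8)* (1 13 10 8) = (1 13 10 5)(4 7 9 12 11 8) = [0, 13, 2, 3, 7, 1, 6, 9, 4, 12, 5, 8, 11, 10]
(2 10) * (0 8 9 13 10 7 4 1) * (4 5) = (0 8 9 13 10 2 7 5 4 1) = [8, 0, 7, 3, 1, 4, 6, 5, 9, 13, 2, 11, 12, 10]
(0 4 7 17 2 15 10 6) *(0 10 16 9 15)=(0 4 7 17 2)(6 10)(9 15 16)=[4, 1, 0, 3, 7, 5, 10, 17, 8, 15, 6, 11, 12, 13, 14, 16, 9, 2]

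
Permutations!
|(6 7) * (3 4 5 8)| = |(3 4 5 8)(6 7)| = 4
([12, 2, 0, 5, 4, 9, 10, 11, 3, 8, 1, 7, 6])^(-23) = [12, 2, 0, 5, 4, 9, 10, 11, 3, 8, 1, 7, 6]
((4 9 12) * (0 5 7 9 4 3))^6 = ((0 5 7 9 12 3))^6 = (12)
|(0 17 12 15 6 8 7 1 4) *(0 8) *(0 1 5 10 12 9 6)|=12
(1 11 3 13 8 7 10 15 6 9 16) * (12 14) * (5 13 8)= [0, 11, 2, 8, 4, 13, 9, 10, 7, 16, 15, 3, 14, 5, 12, 6, 1]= (1 11 3 8 7 10 15 6 9 16)(5 13)(12 14)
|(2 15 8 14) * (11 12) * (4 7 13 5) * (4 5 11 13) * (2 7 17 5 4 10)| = |(2 15 8 14 7 10)(4 17 5)(11 12 13)| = 6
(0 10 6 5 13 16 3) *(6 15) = [10, 1, 2, 0, 4, 13, 5, 7, 8, 9, 15, 11, 12, 16, 14, 6, 3] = (0 10 15 6 5 13 16 3)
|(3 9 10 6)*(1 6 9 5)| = |(1 6 3 5)(9 10)| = 4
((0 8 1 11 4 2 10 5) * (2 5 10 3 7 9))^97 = ((0 8 1 11 4 5)(2 3 7 9))^97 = (0 8 1 11 4 5)(2 3 7 9)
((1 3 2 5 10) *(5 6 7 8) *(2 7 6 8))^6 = ((1 3 7 2 8 5 10))^6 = (1 10 5 8 2 7 3)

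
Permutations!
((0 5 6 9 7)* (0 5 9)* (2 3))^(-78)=((0 9 7 5 6)(2 3))^(-78)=(0 7 6 9 5)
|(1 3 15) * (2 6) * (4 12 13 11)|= 12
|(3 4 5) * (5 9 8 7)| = |(3 4 9 8 7 5)| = 6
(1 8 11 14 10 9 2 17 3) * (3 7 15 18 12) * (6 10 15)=[0, 8, 17, 1, 4, 5, 10, 6, 11, 2, 9, 14, 3, 13, 15, 18, 16, 7, 12]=(1 8 11 14 15 18 12 3)(2 17 7 6 10 9)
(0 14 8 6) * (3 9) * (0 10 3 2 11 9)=(0 14 8 6 10 3)(2 11 9)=[14, 1, 11, 0, 4, 5, 10, 7, 6, 2, 3, 9, 12, 13, 8]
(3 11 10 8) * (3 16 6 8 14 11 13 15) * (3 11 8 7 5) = [0, 1, 2, 13, 4, 3, 7, 5, 16, 9, 14, 10, 12, 15, 8, 11, 6] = (3 13 15 11 10 14 8 16 6 7 5)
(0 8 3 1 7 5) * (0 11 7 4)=[8, 4, 2, 1, 0, 11, 6, 5, 3, 9, 10, 7]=(0 8 3 1 4)(5 11 7)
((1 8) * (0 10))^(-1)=((0 10)(1 8))^(-1)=(0 10)(1 8)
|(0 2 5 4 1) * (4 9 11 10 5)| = 4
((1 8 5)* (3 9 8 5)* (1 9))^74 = ((1 5 9 8 3))^74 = (1 3 8 9 5)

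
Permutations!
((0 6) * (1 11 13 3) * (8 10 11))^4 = ((0 6)(1 8 10 11 13 3))^4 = (1 13 10)(3 11 8)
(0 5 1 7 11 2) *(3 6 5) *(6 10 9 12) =(0 3 10 9 12 6 5 1 7 11 2) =[3, 7, 0, 10, 4, 1, 5, 11, 8, 12, 9, 2, 6]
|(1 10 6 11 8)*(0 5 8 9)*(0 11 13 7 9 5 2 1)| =|(0 2 1 10 6 13 7 9 11 5 8)| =11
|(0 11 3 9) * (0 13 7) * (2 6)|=6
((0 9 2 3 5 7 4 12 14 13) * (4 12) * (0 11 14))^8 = ((0 9 2 3 5 7 12)(11 14 13))^8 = (0 9 2 3 5 7 12)(11 13 14)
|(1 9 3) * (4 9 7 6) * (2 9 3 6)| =7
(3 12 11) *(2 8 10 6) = (2 8 10 6)(3 12 11) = [0, 1, 8, 12, 4, 5, 2, 7, 10, 9, 6, 3, 11]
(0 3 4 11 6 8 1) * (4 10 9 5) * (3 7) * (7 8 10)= (0 8 1)(3 7)(4 11 6 10 9 5)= [8, 0, 2, 7, 11, 4, 10, 3, 1, 5, 9, 6]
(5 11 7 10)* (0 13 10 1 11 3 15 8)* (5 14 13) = (0 5 3 15 8)(1 11 7)(10 14 13) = [5, 11, 2, 15, 4, 3, 6, 1, 0, 9, 14, 7, 12, 10, 13, 8]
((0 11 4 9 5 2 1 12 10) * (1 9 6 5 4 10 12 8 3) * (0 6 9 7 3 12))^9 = ((0 11 10 6 5 2 7 3 1 8 12)(4 9))^9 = (0 8 3 2 6 11 12 1 7 5 10)(4 9)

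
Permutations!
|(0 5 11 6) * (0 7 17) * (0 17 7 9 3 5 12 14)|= |(17)(0 12 14)(3 5 11 6 9)|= 15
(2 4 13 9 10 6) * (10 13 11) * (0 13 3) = [13, 1, 4, 0, 11, 5, 2, 7, 8, 3, 6, 10, 12, 9] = (0 13 9 3)(2 4 11 10 6)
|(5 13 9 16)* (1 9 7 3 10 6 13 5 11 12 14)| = 30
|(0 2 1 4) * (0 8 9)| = |(0 2 1 4 8 9)| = 6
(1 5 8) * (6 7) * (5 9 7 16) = [0, 9, 2, 3, 4, 8, 16, 6, 1, 7, 10, 11, 12, 13, 14, 15, 5] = (1 9 7 6 16 5 8)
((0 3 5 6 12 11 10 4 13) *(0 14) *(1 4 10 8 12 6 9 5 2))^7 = (14)(5 9)(8 12 11)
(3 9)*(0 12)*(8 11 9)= (0 12)(3 8 11 9)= [12, 1, 2, 8, 4, 5, 6, 7, 11, 3, 10, 9, 0]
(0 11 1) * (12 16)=(0 11 1)(12 16)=[11, 0, 2, 3, 4, 5, 6, 7, 8, 9, 10, 1, 16, 13, 14, 15, 12]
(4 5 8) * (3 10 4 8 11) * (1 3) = (1 3 10 4 5 11) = [0, 3, 2, 10, 5, 11, 6, 7, 8, 9, 4, 1]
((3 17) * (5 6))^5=(3 17)(5 6)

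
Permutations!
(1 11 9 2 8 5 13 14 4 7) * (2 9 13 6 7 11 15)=(1 15 2 8 5 6 7)(4 11 13 14)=[0, 15, 8, 3, 11, 6, 7, 1, 5, 9, 10, 13, 12, 14, 4, 2]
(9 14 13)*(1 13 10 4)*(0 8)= (0 8)(1 13 9 14 10 4)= [8, 13, 2, 3, 1, 5, 6, 7, 0, 14, 4, 11, 12, 9, 10]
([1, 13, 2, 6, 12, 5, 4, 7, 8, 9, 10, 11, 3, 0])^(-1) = [13, 0, 2, 12, 6, 5, 3, 7, 8, 9, 10, 11, 4, 1]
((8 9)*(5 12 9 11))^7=((5 12 9 8 11))^7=(5 9 11 12 8)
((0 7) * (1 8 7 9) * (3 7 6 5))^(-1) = ((0 9 1 8 6 5 3 7))^(-1) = (0 7 3 5 6 8 1 9)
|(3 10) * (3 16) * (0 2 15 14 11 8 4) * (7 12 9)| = 21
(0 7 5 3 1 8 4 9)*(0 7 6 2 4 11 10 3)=(0 6 2 4 9 7 5)(1 8 11 10 3)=[6, 8, 4, 1, 9, 0, 2, 5, 11, 7, 3, 10]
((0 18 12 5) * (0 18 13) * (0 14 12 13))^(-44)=((5 18 13 14 12))^(-44)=(5 18 13 14 12)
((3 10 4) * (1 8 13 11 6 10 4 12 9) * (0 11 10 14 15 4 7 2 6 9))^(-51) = ((0 11 9 1 8 13 10 12)(2 6 14 15 4 3 7))^(-51) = (0 13 9 12 8 11 10 1)(2 3 15 6 7 4 14)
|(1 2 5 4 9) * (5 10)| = |(1 2 10 5 4 9)| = 6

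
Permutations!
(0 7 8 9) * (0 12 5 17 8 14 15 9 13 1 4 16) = (0 7 14 15 9 12 5 17 8 13 1 4 16) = [7, 4, 2, 3, 16, 17, 6, 14, 13, 12, 10, 11, 5, 1, 15, 9, 0, 8]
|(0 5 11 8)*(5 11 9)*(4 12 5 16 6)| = 6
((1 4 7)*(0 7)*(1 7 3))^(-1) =(7)(0 4 1 3)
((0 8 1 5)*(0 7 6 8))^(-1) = (1 8 6 7 5)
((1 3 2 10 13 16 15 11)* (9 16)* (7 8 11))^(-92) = (1 15 10 11 16 2 8 9 3 7 13)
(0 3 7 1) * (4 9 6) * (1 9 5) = [3, 0, 2, 7, 5, 1, 4, 9, 8, 6] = (0 3 7 9 6 4 5 1)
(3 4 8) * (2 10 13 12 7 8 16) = (2 10 13 12 7 8 3 4 16) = [0, 1, 10, 4, 16, 5, 6, 8, 3, 9, 13, 11, 7, 12, 14, 15, 2]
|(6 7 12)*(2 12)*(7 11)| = 5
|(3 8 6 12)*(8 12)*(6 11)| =|(3 12)(6 8 11)| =6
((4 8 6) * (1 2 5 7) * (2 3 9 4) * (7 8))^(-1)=(1 7 4 9 3)(2 6 8 5)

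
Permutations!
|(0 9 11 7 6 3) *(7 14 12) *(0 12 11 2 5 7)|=|(0 9 2 5 7 6 3 12)(11 14)|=8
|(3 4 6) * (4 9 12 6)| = 4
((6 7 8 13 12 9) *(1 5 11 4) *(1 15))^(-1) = (1 15 4 11 5)(6 9 12 13 8 7)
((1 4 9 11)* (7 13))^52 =(13)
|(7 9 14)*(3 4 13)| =|(3 4 13)(7 9 14)| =3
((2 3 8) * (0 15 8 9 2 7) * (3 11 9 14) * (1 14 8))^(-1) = (0 7 8 3 14 1 15)(2 9 11)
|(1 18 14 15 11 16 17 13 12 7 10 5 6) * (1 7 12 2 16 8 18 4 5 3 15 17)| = 16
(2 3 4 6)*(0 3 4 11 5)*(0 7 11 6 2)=(0 3 6)(2 4)(5 7 11)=[3, 1, 4, 6, 2, 7, 0, 11, 8, 9, 10, 5]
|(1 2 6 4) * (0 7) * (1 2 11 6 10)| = |(0 7)(1 11 6 4 2 10)| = 6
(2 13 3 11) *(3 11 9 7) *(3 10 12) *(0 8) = [8, 1, 13, 9, 4, 5, 6, 10, 0, 7, 12, 2, 3, 11] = (0 8)(2 13 11)(3 9 7 10 12)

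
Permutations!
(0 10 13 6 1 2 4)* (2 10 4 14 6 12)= (0 4)(1 10 13 12 2 14 6)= [4, 10, 14, 3, 0, 5, 1, 7, 8, 9, 13, 11, 2, 12, 6]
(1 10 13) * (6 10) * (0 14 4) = [14, 6, 2, 3, 0, 5, 10, 7, 8, 9, 13, 11, 12, 1, 4] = (0 14 4)(1 6 10 13)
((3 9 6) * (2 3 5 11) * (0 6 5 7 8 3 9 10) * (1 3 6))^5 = ((0 1 3 10)(2 9 5 11)(6 7 8))^5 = (0 1 3 10)(2 9 5 11)(6 8 7)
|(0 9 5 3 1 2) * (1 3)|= 5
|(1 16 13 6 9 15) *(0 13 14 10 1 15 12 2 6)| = |(0 13)(1 16 14 10)(2 6 9 12)| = 4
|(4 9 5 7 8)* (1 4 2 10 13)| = |(1 4 9 5 7 8 2 10 13)| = 9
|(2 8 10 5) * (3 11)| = |(2 8 10 5)(3 11)| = 4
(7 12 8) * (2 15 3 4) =[0, 1, 15, 4, 2, 5, 6, 12, 7, 9, 10, 11, 8, 13, 14, 3] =(2 15 3 4)(7 12 8)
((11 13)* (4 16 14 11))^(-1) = ((4 16 14 11 13))^(-1) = (4 13 11 14 16)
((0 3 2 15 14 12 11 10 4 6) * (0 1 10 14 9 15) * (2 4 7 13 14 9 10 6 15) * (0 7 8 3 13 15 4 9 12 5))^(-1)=((0 13 14 5)(1 6)(2 7 15 10 8 3 9)(11 12))^(-1)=(0 5 14 13)(1 6)(2 9 3 8 10 15 7)(11 12)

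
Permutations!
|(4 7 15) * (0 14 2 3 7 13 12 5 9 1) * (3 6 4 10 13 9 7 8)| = |(0 14 2 6 4 9 1)(3 8)(5 7 15 10 13 12)| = 42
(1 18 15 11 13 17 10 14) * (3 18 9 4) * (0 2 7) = (0 2 7)(1 9 4 3 18 15 11 13 17 10 14) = [2, 9, 7, 18, 3, 5, 6, 0, 8, 4, 14, 13, 12, 17, 1, 11, 16, 10, 15]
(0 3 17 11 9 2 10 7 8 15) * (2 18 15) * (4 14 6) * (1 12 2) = [3, 12, 10, 17, 14, 5, 4, 8, 1, 18, 7, 9, 2, 13, 6, 0, 16, 11, 15] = (0 3 17 11 9 18 15)(1 12 2 10 7 8)(4 14 6)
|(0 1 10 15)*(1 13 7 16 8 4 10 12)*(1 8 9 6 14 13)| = 42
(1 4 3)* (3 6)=(1 4 6 3)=[0, 4, 2, 1, 6, 5, 3]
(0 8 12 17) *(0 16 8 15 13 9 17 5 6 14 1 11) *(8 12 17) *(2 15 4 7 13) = (0 4 7 13 9 8 17 16 12 5 6 14 1 11)(2 15) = [4, 11, 15, 3, 7, 6, 14, 13, 17, 8, 10, 0, 5, 9, 1, 2, 12, 16]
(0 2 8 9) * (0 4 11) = (0 2 8 9 4 11) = [2, 1, 8, 3, 11, 5, 6, 7, 9, 4, 10, 0]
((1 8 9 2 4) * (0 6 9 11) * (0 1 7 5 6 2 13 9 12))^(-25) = (0 7 12 4 6 2 5)(1 11 8)(9 13)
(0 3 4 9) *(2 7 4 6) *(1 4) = (0 3 6 2 7 1 4 9) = [3, 4, 7, 6, 9, 5, 2, 1, 8, 0]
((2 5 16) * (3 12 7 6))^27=((2 5 16)(3 12 7 6))^27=(16)(3 6 7 12)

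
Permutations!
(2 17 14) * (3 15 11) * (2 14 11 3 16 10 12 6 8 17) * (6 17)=(3 15)(6 8)(10 12 17 11 16)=[0, 1, 2, 15, 4, 5, 8, 7, 6, 9, 12, 16, 17, 13, 14, 3, 10, 11]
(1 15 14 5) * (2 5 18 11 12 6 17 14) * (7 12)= (1 15 2 5)(6 17 14 18 11 7 12)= [0, 15, 5, 3, 4, 1, 17, 12, 8, 9, 10, 7, 6, 13, 18, 2, 16, 14, 11]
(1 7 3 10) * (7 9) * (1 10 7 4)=(10)(1 9 4)(3 7)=[0, 9, 2, 7, 1, 5, 6, 3, 8, 4, 10]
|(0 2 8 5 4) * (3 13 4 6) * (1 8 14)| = |(0 2 14 1 8 5 6 3 13 4)| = 10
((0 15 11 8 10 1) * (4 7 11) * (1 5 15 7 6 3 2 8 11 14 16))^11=((0 7 14 16 1)(2 8 10 5 15 4 6 3))^11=(0 7 14 16 1)(2 5 6 8 15 3 10 4)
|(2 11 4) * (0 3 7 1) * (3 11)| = 7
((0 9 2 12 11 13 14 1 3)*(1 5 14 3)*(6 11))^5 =(0 11 2 3 6 9 13 12)(5 14)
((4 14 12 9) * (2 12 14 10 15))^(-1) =((2 12 9 4 10 15))^(-1) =(2 15 10 4 9 12)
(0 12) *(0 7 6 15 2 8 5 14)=[12, 1, 8, 3, 4, 14, 15, 6, 5, 9, 10, 11, 7, 13, 0, 2]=(0 12 7 6 15 2 8 5 14)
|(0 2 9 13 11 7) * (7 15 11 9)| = |(0 2 7)(9 13)(11 15)| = 6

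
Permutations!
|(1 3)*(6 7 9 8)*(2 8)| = |(1 3)(2 8 6 7 9)| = 10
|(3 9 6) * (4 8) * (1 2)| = 6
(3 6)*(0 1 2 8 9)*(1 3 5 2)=(0 3 6 5 2 8 9)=[3, 1, 8, 6, 4, 2, 5, 7, 9, 0]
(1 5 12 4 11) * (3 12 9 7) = (1 5 9 7 3 12 4 11) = [0, 5, 2, 12, 11, 9, 6, 3, 8, 7, 10, 1, 4]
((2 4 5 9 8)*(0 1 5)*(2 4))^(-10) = (0 5 8)(1 9 4)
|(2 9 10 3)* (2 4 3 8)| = 4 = |(2 9 10 8)(3 4)|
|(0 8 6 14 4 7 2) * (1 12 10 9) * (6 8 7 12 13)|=|(0 7 2)(1 13 6 14 4 12 10 9)|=24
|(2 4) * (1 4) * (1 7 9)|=|(1 4 2 7 9)|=5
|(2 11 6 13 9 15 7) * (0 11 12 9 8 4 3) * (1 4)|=|(0 11 6 13 8 1 4 3)(2 12 9 15 7)|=40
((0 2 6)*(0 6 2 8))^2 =((0 8))^2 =(8)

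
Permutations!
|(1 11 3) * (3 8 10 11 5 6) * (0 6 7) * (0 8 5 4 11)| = |(0 6 3 1 4 11 5 7 8 10)| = 10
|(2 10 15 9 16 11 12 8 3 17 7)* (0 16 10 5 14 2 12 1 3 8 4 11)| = |(0 16)(1 3 17 7 12 4 11)(2 5 14)(9 10 15)| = 42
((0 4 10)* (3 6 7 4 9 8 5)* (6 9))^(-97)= (0 4 6 10 7)(3 5 8 9)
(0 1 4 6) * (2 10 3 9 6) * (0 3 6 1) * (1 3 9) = (1 4 2 10 6 9 3) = [0, 4, 10, 1, 2, 5, 9, 7, 8, 3, 6]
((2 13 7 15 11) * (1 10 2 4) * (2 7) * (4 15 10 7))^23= (1 4 10 7)(2 13)(11 15)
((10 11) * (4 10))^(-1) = (4 11 10)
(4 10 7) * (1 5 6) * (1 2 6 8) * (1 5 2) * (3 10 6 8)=(1 2 8 5 3 10 7 4 6)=[0, 2, 8, 10, 6, 3, 1, 4, 5, 9, 7]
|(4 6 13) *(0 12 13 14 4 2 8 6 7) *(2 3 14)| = |(0 12 13 3 14 4 7)(2 8 6)| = 21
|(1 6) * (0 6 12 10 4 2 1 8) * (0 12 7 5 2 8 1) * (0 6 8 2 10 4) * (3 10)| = 11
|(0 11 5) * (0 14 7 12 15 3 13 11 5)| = |(0 5 14 7 12 15 3 13 11)| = 9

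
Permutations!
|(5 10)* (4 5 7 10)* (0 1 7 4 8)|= 7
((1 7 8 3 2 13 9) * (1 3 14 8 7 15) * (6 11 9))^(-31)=((1 15)(2 13 6 11 9 3)(8 14))^(-31)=(1 15)(2 3 9 11 6 13)(8 14)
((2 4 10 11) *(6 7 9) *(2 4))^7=(4 10 11)(6 7 9)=((4 10 11)(6 7 9))^7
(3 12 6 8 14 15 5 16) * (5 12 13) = (3 13 5 16)(6 8 14 15 12) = [0, 1, 2, 13, 4, 16, 8, 7, 14, 9, 10, 11, 6, 5, 15, 12, 3]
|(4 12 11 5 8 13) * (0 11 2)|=8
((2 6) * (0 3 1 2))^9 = ((0 3 1 2 6))^9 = (0 6 2 1 3)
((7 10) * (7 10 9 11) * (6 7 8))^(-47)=(6 11 7 8 9)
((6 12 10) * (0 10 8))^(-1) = ((0 10 6 12 8))^(-1) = (0 8 12 6 10)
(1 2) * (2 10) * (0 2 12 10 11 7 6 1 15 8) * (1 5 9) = [2, 11, 15, 3, 4, 9, 5, 6, 0, 1, 12, 7, 10, 13, 14, 8] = (0 2 15 8)(1 11 7 6 5 9)(10 12)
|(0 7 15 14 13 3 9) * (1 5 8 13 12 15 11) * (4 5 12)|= |(0 7 11 1 12 15 14 4 5 8 13 3 9)|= 13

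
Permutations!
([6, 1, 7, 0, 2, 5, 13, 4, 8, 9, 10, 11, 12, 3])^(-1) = (0 3 13 6)(2 4 7)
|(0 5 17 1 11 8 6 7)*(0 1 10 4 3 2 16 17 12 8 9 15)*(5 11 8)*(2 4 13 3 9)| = |(0 11 2 16 17 10 13 3 4 9 15)(1 8 6 7)(5 12)| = 44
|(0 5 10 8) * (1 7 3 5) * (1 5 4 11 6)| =|(0 5 10 8)(1 7 3 4 11 6)| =12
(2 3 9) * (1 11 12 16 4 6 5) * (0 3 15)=[3, 11, 15, 9, 6, 1, 5, 7, 8, 2, 10, 12, 16, 13, 14, 0, 4]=(0 3 9 2 15)(1 11 12 16 4 6 5)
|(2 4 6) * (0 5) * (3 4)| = |(0 5)(2 3 4 6)| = 4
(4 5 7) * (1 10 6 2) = (1 10 6 2)(4 5 7) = [0, 10, 1, 3, 5, 7, 2, 4, 8, 9, 6]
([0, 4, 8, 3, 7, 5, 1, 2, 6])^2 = (1 7 8)(2 6 4)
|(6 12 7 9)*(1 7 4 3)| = |(1 7 9 6 12 4 3)| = 7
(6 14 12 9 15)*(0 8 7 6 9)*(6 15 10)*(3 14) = (0 8 7 15 9 10 6 3 14 12) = [8, 1, 2, 14, 4, 5, 3, 15, 7, 10, 6, 11, 0, 13, 12, 9]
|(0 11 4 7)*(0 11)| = 3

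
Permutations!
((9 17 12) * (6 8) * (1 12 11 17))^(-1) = (1 9 12)(6 8)(11 17)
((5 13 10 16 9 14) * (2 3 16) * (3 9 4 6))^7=(2 9 14 5 13 10)(3 6 4 16)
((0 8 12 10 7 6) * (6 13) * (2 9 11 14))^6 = ((0 8 12 10 7 13 6)(2 9 11 14))^6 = (0 6 13 7 10 12 8)(2 11)(9 14)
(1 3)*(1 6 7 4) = (1 3 6 7 4) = [0, 3, 2, 6, 1, 5, 7, 4]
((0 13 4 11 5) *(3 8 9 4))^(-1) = ((0 13 3 8 9 4 11 5))^(-1) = (0 5 11 4 9 8 3 13)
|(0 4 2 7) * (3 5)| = |(0 4 2 7)(3 5)| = 4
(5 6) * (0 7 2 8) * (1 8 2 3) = (0 7 3 1 8)(5 6) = [7, 8, 2, 1, 4, 6, 5, 3, 0]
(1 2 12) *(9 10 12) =(1 2 9 10 12) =[0, 2, 9, 3, 4, 5, 6, 7, 8, 10, 12, 11, 1]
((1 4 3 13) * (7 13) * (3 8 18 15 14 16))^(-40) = ((1 4 8 18 15 14 16 3 7 13))^(-40) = (18)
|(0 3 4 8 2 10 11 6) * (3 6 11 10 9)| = 10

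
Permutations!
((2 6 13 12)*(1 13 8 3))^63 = ((1 13 12 2 6 8 3))^63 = (13)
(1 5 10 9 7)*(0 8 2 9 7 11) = (0 8 2 9 11)(1 5 10 7) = [8, 5, 9, 3, 4, 10, 6, 1, 2, 11, 7, 0]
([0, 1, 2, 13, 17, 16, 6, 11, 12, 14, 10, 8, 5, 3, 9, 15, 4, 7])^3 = (3 13)(4 11 5 17 8 16 7 12)(9 14)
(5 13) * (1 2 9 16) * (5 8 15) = [0, 2, 9, 3, 4, 13, 6, 7, 15, 16, 10, 11, 12, 8, 14, 5, 1] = (1 2 9 16)(5 13 8 15)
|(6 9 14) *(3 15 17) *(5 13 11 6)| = 6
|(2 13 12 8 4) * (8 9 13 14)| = 12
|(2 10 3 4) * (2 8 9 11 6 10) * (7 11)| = 8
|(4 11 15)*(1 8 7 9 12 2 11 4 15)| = |(15)(1 8 7 9 12 2 11)| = 7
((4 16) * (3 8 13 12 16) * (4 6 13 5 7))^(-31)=(3 4 7 5 8)(6 13 12 16)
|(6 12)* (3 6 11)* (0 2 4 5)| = |(0 2 4 5)(3 6 12 11)| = 4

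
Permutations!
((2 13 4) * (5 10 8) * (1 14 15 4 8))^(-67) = ((1 14 15 4 2 13 8 5 10))^(-67) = (1 13 14 8 15 5 4 10 2)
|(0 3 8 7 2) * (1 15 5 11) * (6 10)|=20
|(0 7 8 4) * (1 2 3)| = 12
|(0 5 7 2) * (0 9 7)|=|(0 5)(2 9 7)|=6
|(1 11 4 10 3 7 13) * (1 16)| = 8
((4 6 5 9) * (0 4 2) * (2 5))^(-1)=(0 2 6 4)(5 9)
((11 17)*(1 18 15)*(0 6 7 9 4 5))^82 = (0 4 7)(1 18 15)(5 9 6)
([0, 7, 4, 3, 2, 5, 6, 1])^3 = [0, 7, 4, 3, 2, 5, 6, 1]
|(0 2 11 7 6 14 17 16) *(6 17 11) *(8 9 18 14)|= 11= |(0 2 6 8 9 18 14 11 7 17 16)|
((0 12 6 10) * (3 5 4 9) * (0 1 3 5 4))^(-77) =(0 1 5 10 9 6 4 12 3)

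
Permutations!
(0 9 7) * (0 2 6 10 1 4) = (0 9 7 2 6 10 1 4) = [9, 4, 6, 3, 0, 5, 10, 2, 8, 7, 1]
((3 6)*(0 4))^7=((0 4)(3 6))^7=(0 4)(3 6)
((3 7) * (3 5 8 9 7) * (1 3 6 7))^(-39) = ((1 3 6 7 5 8 9))^(-39) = (1 7 9 6 8 3 5)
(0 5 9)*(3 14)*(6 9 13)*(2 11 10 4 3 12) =(0 5 13 6 9)(2 11 10 4 3 14 12) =[5, 1, 11, 14, 3, 13, 9, 7, 8, 0, 4, 10, 2, 6, 12]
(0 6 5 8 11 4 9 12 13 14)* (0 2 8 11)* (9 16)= [6, 1, 8, 3, 16, 11, 5, 7, 0, 12, 10, 4, 13, 14, 2, 15, 9]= (0 6 5 11 4 16 9 12 13 14 2 8)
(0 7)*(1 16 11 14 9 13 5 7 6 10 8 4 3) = (0 6 10 8 4 3 1 16 11 14 9 13 5 7) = [6, 16, 2, 1, 3, 7, 10, 0, 4, 13, 8, 14, 12, 5, 9, 15, 11]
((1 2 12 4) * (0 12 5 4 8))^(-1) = ((0 12 8)(1 2 5 4))^(-1) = (0 8 12)(1 4 5 2)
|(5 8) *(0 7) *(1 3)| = 2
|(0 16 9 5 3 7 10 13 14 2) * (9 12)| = 11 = |(0 16 12 9 5 3 7 10 13 14 2)|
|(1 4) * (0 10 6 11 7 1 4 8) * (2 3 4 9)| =|(0 10 6 11 7 1 8)(2 3 4 9)| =28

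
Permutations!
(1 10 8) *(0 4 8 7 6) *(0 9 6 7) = (0 4 8 1 10)(6 9) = [4, 10, 2, 3, 8, 5, 9, 7, 1, 6, 0]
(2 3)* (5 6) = (2 3)(5 6) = [0, 1, 3, 2, 4, 6, 5]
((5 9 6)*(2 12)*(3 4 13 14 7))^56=(3 4 13 14 7)(5 6 9)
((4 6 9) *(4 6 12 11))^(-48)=((4 12 11)(6 9))^(-48)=(12)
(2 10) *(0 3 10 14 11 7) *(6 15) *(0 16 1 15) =(0 3 10 2 14 11 7 16 1 15 6) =[3, 15, 14, 10, 4, 5, 0, 16, 8, 9, 2, 7, 12, 13, 11, 6, 1]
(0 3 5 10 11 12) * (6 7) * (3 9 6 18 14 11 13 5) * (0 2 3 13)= (0 9 6 7 18 14 11 12 2 3 13 5 10)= [9, 1, 3, 13, 4, 10, 7, 18, 8, 6, 0, 12, 2, 5, 11, 15, 16, 17, 14]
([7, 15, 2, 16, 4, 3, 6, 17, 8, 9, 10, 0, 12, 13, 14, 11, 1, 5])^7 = [15, 3, 2, 17, 4, 7, 6, 11, 8, 9, 10, 1, 12, 13, 14, 16, 5, 0]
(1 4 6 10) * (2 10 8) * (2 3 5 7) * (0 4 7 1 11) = (0 4 6 8 3 5 1 7 2 10 11) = [4, 7, 10, 5, 6, 1, 8, 2, 3, 9, 11, 0]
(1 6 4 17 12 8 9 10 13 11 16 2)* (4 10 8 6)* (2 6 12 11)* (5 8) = [0, 4, 1, 3, 17, 8, 10, 7, 9, 5, 13, 16, 12, 2, 14, 15, 6, 11] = (1 4 17 11 16 6 10 13 2)(5 8 9)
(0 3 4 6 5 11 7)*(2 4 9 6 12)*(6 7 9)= [3, 1, 4, 6, 12, 11, 5, 0, 8, 7, 10, 9, 2]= (0 3 6 5 11 9 7)(2 4 12)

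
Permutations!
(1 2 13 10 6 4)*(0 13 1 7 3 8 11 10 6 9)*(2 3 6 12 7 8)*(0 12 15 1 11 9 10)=[13, 3, 11, 2, 8, 5, 4, 6, 9, 12, 10, 0, 7, 15, 14, 1]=(0 13 15 1 3 2 11)(4 8 9 12 7 6)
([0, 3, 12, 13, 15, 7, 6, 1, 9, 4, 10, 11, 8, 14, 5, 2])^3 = [0, 14, 9, 5, 12, 3, 6, 13, 15, 2, 10, 11, 4, 7, 1, 8]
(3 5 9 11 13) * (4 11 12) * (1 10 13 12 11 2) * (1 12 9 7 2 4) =[0, 10, 12, 5, 4, 7, 6, 2, 8, 11, 13, 9, 1, 3] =(1 10 13 3 5 7 2 12)(9 11)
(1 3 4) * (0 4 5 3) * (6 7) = [4, 0, 2, 5, 1, 3, 7, 6] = (0 4 1)(3 5)(6 7)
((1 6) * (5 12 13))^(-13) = ((1 6)(5 12 13))^(-13) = (1 6)(5 13 12)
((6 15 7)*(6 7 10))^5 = ((6 15 10))^5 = (6 10 15)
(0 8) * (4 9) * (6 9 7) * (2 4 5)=[8, 1, 4, 3, 7, 2, 9, 6, 0, 5]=(0 8)(2 4 7 6 9 5)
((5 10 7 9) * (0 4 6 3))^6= ((0 4 6 3)(5 10 7 9))^6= (0 6)(3 4)(5 7)(9 10)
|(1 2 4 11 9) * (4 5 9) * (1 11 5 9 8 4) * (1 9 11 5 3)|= |(1 2 11 9 5 8 4 3)|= 8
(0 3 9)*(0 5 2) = [3, 1, 0, 9, 4, 2, 6, 7, 8, 5] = (0 3 9 5 2)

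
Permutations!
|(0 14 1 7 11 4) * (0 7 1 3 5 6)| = |(0 14 3 5 6)(4 7 11)| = 15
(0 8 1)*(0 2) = (0 8 1 2) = [8, 2, 0, 3, 4, 5, 6, 7, 1]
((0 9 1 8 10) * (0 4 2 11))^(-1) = (0 11 2 4 10 8 1 9)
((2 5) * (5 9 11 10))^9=(2 5 10 11 9)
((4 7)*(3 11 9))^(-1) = (3 9 11)(4 7)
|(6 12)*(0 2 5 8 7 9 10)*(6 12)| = 7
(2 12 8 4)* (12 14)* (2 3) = (2 14 12 8 4 3) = [0, 1, 14, 2, 3, 5, 6, 7, 4, 9, 10, 11, 8, 13, 12]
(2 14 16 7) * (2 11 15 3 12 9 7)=(2 14 16)(3 12 9 7 11 15)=[0, 1, 14, 12, 4, 5, 6, 11, 8, 7, 10, 15, 9, 13, 16, 3, 2]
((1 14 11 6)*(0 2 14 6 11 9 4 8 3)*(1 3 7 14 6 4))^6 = ((0 2 6 3)(1 4 8 7 14 9))^6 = (14)(0 6)(2 3)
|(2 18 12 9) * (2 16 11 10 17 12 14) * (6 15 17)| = 24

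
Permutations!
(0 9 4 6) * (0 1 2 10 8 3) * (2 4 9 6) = [6, 4, 10, 0, 2, 5, 1, 7, 3, 9, 8] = (0 6 1 4 2 10 8 3)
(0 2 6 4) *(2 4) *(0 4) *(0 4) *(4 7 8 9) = (0 7 8 9 4)(2 6) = [7, 1, 6, 3, 0, 5, 2, 8, 9, 4]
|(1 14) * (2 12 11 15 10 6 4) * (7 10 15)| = |(15)(1 14)(2 12 11 7 10 6 4)| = 14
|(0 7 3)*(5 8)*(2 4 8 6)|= |(0 7 3)(2 4 8 5 6)|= 15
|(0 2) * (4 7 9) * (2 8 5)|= 12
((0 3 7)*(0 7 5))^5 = (7)(0 5 3)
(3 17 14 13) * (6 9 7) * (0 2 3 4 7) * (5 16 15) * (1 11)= [2, 11, 3, 17, 7, 16, 9, 6, 8, 0, 10, 1, 12, 4, 13, 5, 15, 14]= (0 2 3 17 14 13 4 7 6 9)(1 11)(5 16 15)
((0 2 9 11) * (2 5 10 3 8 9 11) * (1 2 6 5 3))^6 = ((0 3 8 9 6 5 10 1 2 11))^6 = (0 10 8 2 6)(1 9 11 5 3)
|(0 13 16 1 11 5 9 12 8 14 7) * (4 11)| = 12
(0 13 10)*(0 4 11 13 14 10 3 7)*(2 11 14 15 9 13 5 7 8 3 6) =(0 15 9 13 6 2 11 5 7)(3 8)(4 14 10) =[15, 1, 11, 8, 14, 7, 2, 0, 3, 13, 4, 5, 12, 6, 10, 9]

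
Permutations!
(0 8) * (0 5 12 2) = (0 8 5 12 2) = [8, 1, 0, 3, 4, 12, 6, 7, 5, 9, 10, 11, 2]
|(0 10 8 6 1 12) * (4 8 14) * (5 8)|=9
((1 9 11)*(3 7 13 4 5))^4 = (1 9 11)(3 5 4 13 7)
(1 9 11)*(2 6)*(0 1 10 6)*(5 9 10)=(0 1 10 6 2)(5 9 11)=[1, 10, 0, 3, 4, 9, 2, 7, 8, 11, 6, 5]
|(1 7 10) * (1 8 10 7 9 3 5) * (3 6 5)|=|(1 9 6 5)(8 10)|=4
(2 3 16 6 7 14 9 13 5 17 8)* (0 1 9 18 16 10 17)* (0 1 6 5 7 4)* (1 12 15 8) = [6, 9, 3, 10, 0, 12, 4, 14, 2, 13, 17, 11, 15, 7, 18, 8, 5, 1, 16] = (0 6 4)(1 9 13 7 14 18 16 5 12 15 8 2 3 10 17)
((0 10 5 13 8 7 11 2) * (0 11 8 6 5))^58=(5 13 6)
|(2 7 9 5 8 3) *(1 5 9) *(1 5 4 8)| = 7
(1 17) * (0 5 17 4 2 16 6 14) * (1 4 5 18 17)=(0 18 17 4 2 16 6 14)(1 5)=[18, 5, 16, 3, 2, 1, 14, 7, 8, 9, 10, 11, 12, 13, 0, 15, 6, 4, 17]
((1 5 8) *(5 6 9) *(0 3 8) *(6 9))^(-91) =((0 3 8 1 9 5))^(-91) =(0 5 9 1 8 3)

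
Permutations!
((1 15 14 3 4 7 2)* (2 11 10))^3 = (1 3 11)(2 14 7)(4 10 15)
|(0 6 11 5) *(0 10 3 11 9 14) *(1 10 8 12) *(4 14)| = |(0 6 9 4 14)(1 10 3 11 5 8 12)| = 35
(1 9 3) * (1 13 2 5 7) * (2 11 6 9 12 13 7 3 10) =[0, 12, 5, 7, 4, 3, 9, 1, 8, 10, 2, 6, 13, 11] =(1 12 13 11 6 9 10 2 5 3 7)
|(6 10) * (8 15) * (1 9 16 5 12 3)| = |(1 9 16 5 12 3)(6 10)(8 15)| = 6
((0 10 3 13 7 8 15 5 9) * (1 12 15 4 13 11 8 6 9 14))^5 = ((0 10 3 11 8 4 13 7 6 9)(1 12 15 5 14))^5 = (15)(0 4)(3 7)(6 11)(8 9)(10 13)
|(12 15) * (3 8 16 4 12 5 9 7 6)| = |(3 8 16 4 12 15 5 9 7 6)| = 10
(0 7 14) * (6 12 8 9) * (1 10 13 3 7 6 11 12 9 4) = (0 6 9 11 12 8 4 1 10 13 3 7 14) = [6, 10, 2, 7, 1, 5, 9, 14, 4, 11, 13, 12, 8, 3, 0]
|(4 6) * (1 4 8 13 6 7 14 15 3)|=|(1 4 7 14 15 3)(6 8 13)|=6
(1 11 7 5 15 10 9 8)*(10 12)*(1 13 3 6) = [0, 11, 2, 6, 4, 15, 1, 5, 13, 8, 9, 7, 10, 3, 14, 12] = (1 11 7 5 15 12 10 9 8 13 3 6)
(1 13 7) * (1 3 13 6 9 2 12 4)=(1 6 9 2 12 4)(3 13 7)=[0, 6, 12, 13, 1, 5, 9, 3, 8, 2, 10, 11, 4, 7]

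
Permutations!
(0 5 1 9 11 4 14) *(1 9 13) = (0 5 9 11 4 14)(1 13) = [5, 13, 2, 3, 14, 9, 6, 7, 8, 11, 10, 4, 12, 1, 0]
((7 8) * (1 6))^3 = (1 6)(7 8)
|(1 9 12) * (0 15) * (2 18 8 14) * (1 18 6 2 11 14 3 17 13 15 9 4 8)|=|(0 9 12 18 1 4 8 3 17 13 15)(2 6)(11 14)|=22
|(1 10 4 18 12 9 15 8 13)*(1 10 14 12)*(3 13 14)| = |(1 3 13 10 4 18)(8 14 12 9 15)| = 30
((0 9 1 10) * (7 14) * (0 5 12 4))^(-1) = ((0 9 1 10 5 12 4)(7 14))^(-1) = (0 4 12 5 10 1 9)(7 14)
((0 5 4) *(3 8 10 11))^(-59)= ((0 5 4)(3 8 10 11))^(-59)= (0 5 4)(3 8 10 11)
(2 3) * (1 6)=(1 6)(2 3)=[0, 6, 3, 2, 4, 5, 1]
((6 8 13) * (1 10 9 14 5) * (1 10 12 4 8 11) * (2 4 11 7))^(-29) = (1 12 11)(2 4 8 13 6 7)(5 14 9 10)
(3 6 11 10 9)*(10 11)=[0, 1, 2, 6, 4, 5, 10, 7, 8, 3, 9, 11]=(11)(3 6 10 9)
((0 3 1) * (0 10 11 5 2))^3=((0 3 1 10 11 5 2))^3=(0 10 2 1 5 3 11)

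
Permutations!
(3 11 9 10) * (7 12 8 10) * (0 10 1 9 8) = (0 10 3 11 8 1 9 7 12) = [10, 9, 2, 11, 4, 5, 6, 12, 1, 7, 3, 8, 0]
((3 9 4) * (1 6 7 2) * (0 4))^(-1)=((0 4 3 9)(1 6 7 2))^(-1)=(0 9 3 4)(1 2 7 6)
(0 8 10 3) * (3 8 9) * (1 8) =[9, 8, 2, 0, 4, 5, 6, 7, 10, 3, 1] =(0 9 3)(1 8 10)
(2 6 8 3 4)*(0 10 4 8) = [10, 1, 6, 8, 2, 5, 0, 7, 3, 9, 4] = (0 10 4 2 6)(3 8)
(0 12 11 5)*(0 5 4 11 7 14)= [12, 1, 2, 3, 11, 5, 6, 14, 8, 9, 10, 4, 7, 13, 0]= (0 12 7 14)(4 11)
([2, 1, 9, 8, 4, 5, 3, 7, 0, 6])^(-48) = [0, 1, 2, 3, 4, 5, 6, 7, 8, 9]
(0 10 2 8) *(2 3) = (0 10 3 2 8) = [10, 1, 8, 2, 4, 5, 6, 7, 0, 9, 3]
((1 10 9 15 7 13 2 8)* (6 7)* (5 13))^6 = (1 5 9 2 6)(7 10 13 15 8)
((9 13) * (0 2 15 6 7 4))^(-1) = ((0 2 15 6 7 4)(9 13))^(-1) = (0 4 7 6 15 2)(9 13)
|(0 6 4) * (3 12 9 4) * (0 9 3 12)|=|(0 6 12 3)(4 9)|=4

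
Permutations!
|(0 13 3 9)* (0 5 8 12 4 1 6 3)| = 8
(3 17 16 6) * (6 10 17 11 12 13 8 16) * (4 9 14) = (3 11 12 13 8 16 10 17 6)(4 9 14) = [0, 1, 2, 11, 9, 5, 3, 7, 16, 14, 17, 12, 13, 8, 4, 15, 10, 6]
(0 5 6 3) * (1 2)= (0 5 6 3)(1 2)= [5, 2, 1, 0, 4, 6, 3]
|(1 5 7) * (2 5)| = 4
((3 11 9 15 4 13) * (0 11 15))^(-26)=(0 11 9)(3 4)(13 15)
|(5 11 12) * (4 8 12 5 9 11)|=|(4 8 12 9 11 5)|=6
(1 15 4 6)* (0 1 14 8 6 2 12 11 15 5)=(0 1 5)(2 12 11 15 4)(6 14 8)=[1, 5, 12, 3, 2, 0, 14, 7, 6, 9, 10, 15, 11, 13, 8, 4]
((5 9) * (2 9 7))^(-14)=((2 9 5 7))^(-14)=(2 5)(7 9)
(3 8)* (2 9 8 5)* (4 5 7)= (2 9 8 3 7 4 5)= [0, 1, 9, 7, 5, 2, 6, 4, 3, 8]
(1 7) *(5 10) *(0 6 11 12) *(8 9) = (0 6 11 12)(1 7)(5 10)(8 9) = [6, 7, 2, 3, 4, 10, 11, 1, 9, 8, 5, 12, 0]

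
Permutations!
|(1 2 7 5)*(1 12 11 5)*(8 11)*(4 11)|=15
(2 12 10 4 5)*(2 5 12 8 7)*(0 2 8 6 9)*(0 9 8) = (0 2 6 8 7)(4 12 10) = [2, 1, 6, 3, 12, 5, 8, 0, 7, 9, 4, 11, 10]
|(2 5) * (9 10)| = 2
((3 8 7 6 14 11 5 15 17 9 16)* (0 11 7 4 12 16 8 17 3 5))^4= ((0 11)(3 17 9 8 4 12 16 5 15)(6 14 7))^4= (3 4 15 8 5 9 16 17 12)(6 14 7)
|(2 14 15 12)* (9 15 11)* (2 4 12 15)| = 4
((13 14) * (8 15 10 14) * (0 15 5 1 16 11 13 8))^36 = ((0 15 10 14 8 5 1 16 11 13))^36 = (0 1 10 11 8)(5 15 16 14 13)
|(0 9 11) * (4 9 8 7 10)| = 7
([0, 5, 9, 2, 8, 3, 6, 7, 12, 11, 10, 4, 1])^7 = [0, 8, 5, 1, 9, 12, 6, 7, 11, 3, 10, 2, 4]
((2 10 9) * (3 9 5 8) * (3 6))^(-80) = (2 6 10 3 5 9 8)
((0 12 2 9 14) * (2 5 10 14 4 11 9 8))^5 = (14)(2 8)(4 9 11)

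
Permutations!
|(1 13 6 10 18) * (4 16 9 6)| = |(1 13 4 16 9 6 10 18)| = 8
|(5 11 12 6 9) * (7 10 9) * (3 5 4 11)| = 14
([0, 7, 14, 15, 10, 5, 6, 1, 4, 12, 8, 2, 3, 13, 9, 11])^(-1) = (1 7)(2 11 15 3 12 9 14)(4 8 10)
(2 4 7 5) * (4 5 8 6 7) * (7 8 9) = (2 5)(6 8)(7 9) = [0, 1, 5, 3, 4, 2, 8, 9, 6, 7]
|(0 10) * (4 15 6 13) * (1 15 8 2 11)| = 8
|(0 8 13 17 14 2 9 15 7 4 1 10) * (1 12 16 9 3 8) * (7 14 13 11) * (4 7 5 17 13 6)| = 39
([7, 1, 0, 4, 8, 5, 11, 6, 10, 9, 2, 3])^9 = (11)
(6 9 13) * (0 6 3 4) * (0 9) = [6, 1, 2, 4, 9, 5, 0, 7, 8, 13, 10, 11, 12, 3] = (0 6)(3 4 9 13)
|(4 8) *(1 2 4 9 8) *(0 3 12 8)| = 15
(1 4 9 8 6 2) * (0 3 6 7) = [3, 4, 1, 6, 9, 5, 2, 0, 7, 8] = (0 3 6 2 1 4 9 8 7)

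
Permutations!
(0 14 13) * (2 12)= (0 14 13)(2 12)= [14, 1, 12, 3, 4, 5, 6, 7, 8, 9, 10, 11, 2, 0, 13]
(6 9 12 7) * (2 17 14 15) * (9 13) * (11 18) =[0, 1, 17, 3, 4, 5, 13, 6, 8, 12, 10, 18, 7, 9, 15, 2, 16, 14, 11] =(2 17 14 15)(6 13 9 12 7)(11 18)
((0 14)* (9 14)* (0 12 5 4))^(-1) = ((0 9 14 12 5 4))^(-1) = (0 4 5 12 14 9)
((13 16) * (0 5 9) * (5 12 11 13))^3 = ((0 12 11 13 16 5 9))^3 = (0 13 9 11 5 12 16)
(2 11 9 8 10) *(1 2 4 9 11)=(11)(1 2)(4 9 8 10)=[0, 2, 1, 3, 9, 5, 6, 7, 10, 8, 4, 11]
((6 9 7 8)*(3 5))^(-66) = ((3 5)(6 9 7 8))^(-66) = (6 7)(8 9)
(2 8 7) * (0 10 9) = [10, 1, 8, 3, 4, 5, 6, 2, 7, 0, 9] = (0 10 9)(2 8 7)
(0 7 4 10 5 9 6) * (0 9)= [7, 1, 2, 3, 10, 0, 9, 4, 8, 6, 5]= (0 7 4 10 5)(6 9)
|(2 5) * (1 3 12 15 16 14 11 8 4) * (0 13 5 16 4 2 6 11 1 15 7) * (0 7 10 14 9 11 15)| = |(0 13 5 6 15 4)(1 3 12 10 14)(2 16 9 11 8)| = 30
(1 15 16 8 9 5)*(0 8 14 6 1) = (0 8 9 5)(1 15 16 14 6) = [8, 15, 2, 3, 4, 0, 1, 7, 9, 5, 10, 11, 12, 13, 6, 16, 14]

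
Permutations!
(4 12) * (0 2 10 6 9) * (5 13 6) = (0 2 10 5 13 6 9)(4 12) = [2, 1, 10, 3, 12, 13, 9, 7, 8, 0, 5, 11, 4, 6]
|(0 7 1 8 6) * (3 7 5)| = 7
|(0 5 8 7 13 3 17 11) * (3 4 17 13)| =|(0 5 8 7 3 13 4 17 11)| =9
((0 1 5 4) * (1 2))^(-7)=(0 5 2 4 1)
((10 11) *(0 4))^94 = ((0 4)(10 11))^94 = (11)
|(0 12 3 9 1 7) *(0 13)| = |(0 12 3 9 1 7 13)| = 7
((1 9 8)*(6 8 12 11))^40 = (1 6 12)(8 11 9) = ((1 9 12 11 6 8))^40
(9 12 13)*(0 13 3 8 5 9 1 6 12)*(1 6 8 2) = (0 13 6 12 3 2 1 8 5 9) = [13, 8, 1, 2, 4, 9, 12, 7, 5, 0, 10, 11, 3, 6]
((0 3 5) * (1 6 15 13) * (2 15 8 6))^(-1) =((0 3 5)(1 2 15 13)(6 8))^(-1) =(0 5 3)(1 13 15 2)(6 8)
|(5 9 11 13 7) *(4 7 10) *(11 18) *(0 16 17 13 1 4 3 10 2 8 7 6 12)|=|(0 16 17 13 2 8 7 5 9 18 11 1 4 6 12)(3 10)|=30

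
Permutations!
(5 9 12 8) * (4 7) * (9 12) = (4 7)(5 12 8) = [0, 1, 2, 3, 7, 12, 6, 4, 5, 9, 10, 11, 8]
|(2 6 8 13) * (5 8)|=|(2 6 5 8 13)|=5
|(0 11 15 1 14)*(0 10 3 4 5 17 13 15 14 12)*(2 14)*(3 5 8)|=33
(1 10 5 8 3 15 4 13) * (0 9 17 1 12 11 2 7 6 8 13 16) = (0 9 17 1 10 5 13 12 11 2 7 6 8 3 15 4 16) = [9, 10, 7, 15, 16, 13, 8, 6, 3, 17, 5, 2, 11, 12, 14, 4, 0, 1]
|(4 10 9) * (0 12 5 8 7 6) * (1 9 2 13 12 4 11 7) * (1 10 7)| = 12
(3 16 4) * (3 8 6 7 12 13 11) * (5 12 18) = (3 16 4 8 6 7 18 5 12 13 11) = [0, 1, 2, 16, 8, 12, 7, 18, 6, 9, 10, 3, 13, 11, 14, 15, 4, 17, 5]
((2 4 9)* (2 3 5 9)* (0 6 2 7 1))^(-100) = ((0 6 2 4 7 1)(3 5 9))^(-100) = (0 2 7)(1 6 4)(3 9 5)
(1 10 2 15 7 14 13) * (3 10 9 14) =(1 9 14 13)(2 15 7 3 10) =[0, 9, 15, 10, 4, 5, 6, 3, 8, 14, 2, 11, 12, 1, 13, 7]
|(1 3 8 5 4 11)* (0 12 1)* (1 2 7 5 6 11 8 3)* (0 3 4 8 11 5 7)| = |(0 12 2)(3 4 11)(5 8 6)| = 3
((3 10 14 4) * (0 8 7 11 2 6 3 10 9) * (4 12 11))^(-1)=(0 9 3 6 2 11 12 14 10 4 7 8)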